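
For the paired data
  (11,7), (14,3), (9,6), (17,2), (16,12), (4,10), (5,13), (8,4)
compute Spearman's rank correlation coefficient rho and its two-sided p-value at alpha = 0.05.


Step 1: Rank x and y separately (midranks; no ties here).
rank(x): 11->5, 14->6, 9->4, 17->8, 16->7, 4->1, 5->2, 8->3
rank(y): 7->5, 3->2, 6->4, 2->1, 12->7, 10->6, 13->8, 4->3
Step 2: d_i = R_x(i) - R_y(i); compute d_i^2.
  (5-5)^2=0, (6-2)^2=16, (4-4)^2=0, (8-1)^2=49, (7-7)^2=0, (1-6)^2=25, (2-8)^2=36, (3-3)^2=0
sum(d^2) = 126.
Step 3: rho = 1 - 6*126 / (8*(8^2 - 1)) = 1 - 756/504 = -0.500000.
Step 4: Under H0, t = rho * sqrt((n-2)/(1-rho^2)) = -1.4142 ~ t(6).
Step 5: Two-sided p-value from the t-distribution with 6 df = 0.207031.
Step 6: alpha = 0.05. fail to reject H0.

rho = -0.5000, p = 0.207031, fail to reject H0 at alpha = 0.05.


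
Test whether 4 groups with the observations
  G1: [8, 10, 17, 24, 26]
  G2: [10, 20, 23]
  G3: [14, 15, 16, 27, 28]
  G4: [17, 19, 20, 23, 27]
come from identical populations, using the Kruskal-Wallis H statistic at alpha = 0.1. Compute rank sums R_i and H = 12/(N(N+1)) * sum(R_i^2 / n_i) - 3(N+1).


Step 1: Combine all N = 18 observations and assign midranks.
sorted (value, group, rank): (8,G1,1), (10,G1,2.5), (10,G2,2.5), (14,G3,4), (15,G3,5), (16,G3,6), (17,G1,7.5), (17,G4,7.5), (19,G4,9), (20,G2,10.5), (20,G4,10.5), (23,G2,12.5), (23,G4,12.5), (24,G1,14), (26,G1,15), (27,G3,16.5), (27,G4,16.5), (28,G3,18)
Step 2: Sum ranks within each group.
R_1 = 40 (n_1 = 5)
R_2 = 25.5 (n_2 = 3)
R_3 = 49.5 (n_3 = 5)
R_4 = 56 (n_4 = 5)
Step 3: H = 12/(N(N+1)) * sum(R_i^2/n_i) - 3(N+1)
     = 12/(18*19) * (40^2/5 + 25.5^2/3 + 49.5^2/5 + 56^2/5) - 3*19
     = 0.035088 * 1654 - 57
     = 1.035088.
Step 4: Ties present; correction factor C = 1 - 30/(18^3 - 18) = 0.994840. Corrected H = 1.035088 / 0.994840 = 1.040456.
Step 5: Under H0, H ~ chi^2(3); p-value = 0.791464.
Step 6: alpha = 0.1. fail to reject H0.

H = 1.0405, df = 3, p = 0.791464, fail to reject H0.


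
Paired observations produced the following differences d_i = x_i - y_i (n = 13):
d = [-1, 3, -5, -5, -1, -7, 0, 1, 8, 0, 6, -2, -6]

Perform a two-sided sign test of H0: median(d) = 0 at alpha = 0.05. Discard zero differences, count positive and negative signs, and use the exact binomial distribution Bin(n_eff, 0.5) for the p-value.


Step 1: Discard zero differences. Original n = 13; n_eff = number of nonzero differences = 11.
Nonzero differences (with sign): -1, +3, -5, -5, -1, -7, +1, +8, +6, -2, -6
Step 2: Count signs: positive = 4, negative = 7.
Step 3: Under H0: P(positive) = 0.5, so the number of positives S ~ Bin(11, 0.5).
Step 4: Two-sided exact p-value = sum of Bin(11,0.5) probabilities at or below the observed probability = 0.548828.
Step 5: alpha = 0.05. fail to reject H0.

n_eff = 11, pos = 4, neg = 7, p = 0.548828, fail to reject H0.


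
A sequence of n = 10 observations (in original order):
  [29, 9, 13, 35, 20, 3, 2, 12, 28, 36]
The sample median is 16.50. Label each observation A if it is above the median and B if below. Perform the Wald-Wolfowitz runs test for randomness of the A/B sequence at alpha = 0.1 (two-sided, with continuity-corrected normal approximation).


Step 1: Compute median = 16.50; label A = above, B = below.
Labels in order: ABBAABBBAA  (n_A = 5, n_B = 5)
Step 2: Count runs R = 5.
Step 3: Under H0 (random ordering), E[R] = 2*n_A*n_B/(n_A+n_B) + 1 = 2*5*5/10 + 1 = 6.0000.
        Var[R] = 2*n_A*n_B*(2*n_A*n_B - n_A - n_B) / ((n_A+n_B)^2 * (n_A+n_B-1)) = 2000/900 = 2.2222.
        SD[R] = 1.4907.
Step 4: Continuity-corrected z = (R + 0.5 - E[R]) / SD[R] = (5 + 0.5 - 6.0000) / 1.4907 = -0.3354.
Step 5: Two-sided p-value via normal approximation = 2*(1 - Phi(|z|)) = 0.737316.
Step 6: alpha = 0.1. fail to reject H0.

R = 5, z = -0.3354, p = 0.737316, fail to reject H0.


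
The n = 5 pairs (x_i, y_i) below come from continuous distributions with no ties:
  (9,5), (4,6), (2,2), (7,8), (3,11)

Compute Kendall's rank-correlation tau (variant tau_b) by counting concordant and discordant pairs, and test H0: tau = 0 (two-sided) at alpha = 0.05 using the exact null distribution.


Step 1: Enumerate the 10 unordered pairs (i,j) with i<j and classify each by sign(x_j-x_i) * sign(y_j-y_i).
  (1,2):dx=-5,dy=+1->D; (1,3):dx=-7,dy=-3->C; (1,4):dx=-2,dy=+3->D; (1,5):dx=-6,dy=+6->D
  (2,3):dx=-2,dy=-4->C; (2,4):dx=+3,dy=+2->C; (2,5):dx=-1,dy=+5->D; (3,4):dx=+5,dy=+6->C
  (3,5):dx=+1,dy=+9->C; (4,5):dx=-4,dy=+3->D
Step 2: C = 5, D = 5, total pairs = 10.
Step 3: tau = (C - D)/(n(n-1)/2) = (5 - 5)/10 = 0.000000.
Step 4: Exact two-sided p-value (enumerate n! = 120 permutations of y under H0): p = 1.000000.
Step 5: alpha = 0.05. fail to reject H0.

tau_b = 0.0000 (C=5, D=5), p = 1.000000, fail to reject H0.


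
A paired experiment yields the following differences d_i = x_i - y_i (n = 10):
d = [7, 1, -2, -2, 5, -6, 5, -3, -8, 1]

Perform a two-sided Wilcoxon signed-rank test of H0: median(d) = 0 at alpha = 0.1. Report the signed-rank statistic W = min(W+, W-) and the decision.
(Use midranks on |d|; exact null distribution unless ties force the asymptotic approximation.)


Step 1: Drop any zero differences (none here) and take |d_i|.
|d| = [7, 1, 2, 2, 5, 6, 5, 3, 8, 1]
Step 2: Midrank |d_i| (ties get averaged ranks).
ranks: |7|->9, |1|->1.5, |2|->3.5, |2|->3.5, |5|->6.5, |6|->8, |5|->6.5, |3|->5, |8|->10, |1|->1.5
Step 3: Attach original signs; sum ranks with positive sign and with negative sign.
W+ = 9 + 1.5 + 6.5 + 6.5 + 1.5 = 25
W- = 3.5 + 3.5 + 8 + 5 + 10 = 30
(Check: W+ + W- = 55 should equal n(n+1)/2 = 55.)
Step 4: Test statistic W = min(W+, W-) = 25.
Step 5: Ties in |d|, so use the tie-corrected normal approximation.
        E[W] = n(n+1)/4 = 10*11/4 = 27.5.
        Tie groups: |d|=1 (t=2), |d|=2 (t=2), |d|=5 (t=2); sum(t^3 - t) = 18.
        Var[W] = n(n+1)(2n+1)/24 - sum(t^3-t)/48 = 2310/24 - 18/48 = 95.875.
        z = (W - E[W]) / sqrt(Var[W]) = (25 - 27.5) / 9.7916 = -0.2553.
        Two-sided p = 2*Phi(z) = 0.798475.
Step 6: alpha = 0.1. fail to reject H0.

W+ = 25, W- = 30, W = min = 25, p = 0.798475, fail to reject H0.


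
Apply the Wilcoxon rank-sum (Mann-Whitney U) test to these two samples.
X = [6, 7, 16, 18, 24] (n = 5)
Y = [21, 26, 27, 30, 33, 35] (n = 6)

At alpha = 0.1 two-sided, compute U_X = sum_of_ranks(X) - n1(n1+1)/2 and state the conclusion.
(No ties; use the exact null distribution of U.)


Step 1: Combine and sort all 11 observations; assign midranks.
sorted (value, group): (6,X), (7,X), (16,X), (18,X), (21,Y), (24,X), (26,Y), (27,Y), (30,Y), (33,Y), (35,Y)
ranks: 6->1, 7->2, 16->3, 18->4, 21->5, 24->6, 26->7, 27->8, 30->9, 33->10, 35->11
Step 2: Rank sum for X: R1 = 1 + 2 + 3 + 4 + 6 = 16.
Step 3: U_X = R1 - n1(n1+1)/2 = 16 - 5*6/2 = 16 - 15 = 1.
       U_Y = n1*n2 - U_X = 30 - 1 = 29.
Step 4: No ties, so the exact null distribution of U (based on enumerating the C(11,5) = 462 equally likely rank assignments) gives the two-sided p-value.
Step 5: p-value = 0.008658; compare to alpha = 0.1. reject H0.

U_X = 1, p = 0.008658, reject H0 at alpha = 0.1.


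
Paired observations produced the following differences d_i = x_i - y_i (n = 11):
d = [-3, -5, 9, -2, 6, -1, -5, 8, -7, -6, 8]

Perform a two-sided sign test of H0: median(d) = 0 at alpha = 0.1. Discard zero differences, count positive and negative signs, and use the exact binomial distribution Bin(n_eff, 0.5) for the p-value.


Step 1: Discard zero differences. Original n = 11; n_eff = number of nonzero differences = 11.
Nonzero differences (with sign): -3, -5, +9, -2, +6, -1, -5, +8, -7, -6, +8
Step 2: Count signs: positive = 4, negative = 7.
Step 3: Under H0: P(positive) = 0.5, so the number of positives S ~ Bin(11, 0.5).
Step 4: Two-sided exact p-value = sum of Bin(11,0.5) probabilities at or below the observed probability = 0.548828.
Step 5: alpha = 0.1. fail to reject H0.

n_eff = 11, pos = 4, neg = 7, p = 0.548828, fail to reject H0.


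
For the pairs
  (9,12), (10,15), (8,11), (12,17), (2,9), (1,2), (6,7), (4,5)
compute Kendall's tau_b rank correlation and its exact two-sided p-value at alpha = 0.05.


Step 1: Enumerate the 28 unordered pairs (i,j) with i<j and classify each by sign(x_j-x_i) * sign(y_j-y_i).
  (1,2):dx=+1,dy=+3->C; (1,3):dx=-1,dy=-1->C; (1,4):dx=+3,dy=+5->C; (1,5):dx=-7,dy=-3->C
  (1,6):dx=-8,dy=-10->C; (1,7):dx=-3,dy=-5->C; (1,8):dx=-5,dy=-7->C; (2,3):dx=-2,dy=-4->C
  (2,4):dx=+2,dy=+2->C; (2,5):dx=-8,dy=-6->C; (2,6):dx=-9,dy=-13->C; (2,7):dx=-4,dy=-8->C
  (2,8):dx=-6,dy=-10->C; (3,4):dx=+4,dy=+6->C; (3,5):dx=-6,dy=-2->C; (3,6):dx=-7,dy=-9->C
  (3,7):dx=-2,dy=-4->C; (3,8):dx=-4,dy=-6->C; (4,5):dx=-10,dy=-8->C; (4,6):dx=-11,dy=-15->C
  (4,7):dx=-6,dy=-10->C; (4,8):dx=-8,dy=-12->C; (5,6):dx=-1,dy=-7->C; (5,7):dx=+4,dy=-2->D
  (5,8):dx=+2,dy=-4->D; (6,7):dx=+5,dy=+5->C; (6,8):dx=+3,dy=+3->C; (7,8):dx=-2,dy=-2->C
Step 2: C = 26, D = 2, total pairs = 28.
Step 3: tau = (C - D)/(n(n-1)/2) = (26 - 2)/28 = 0.857143.
Step 4: Exact two-sided p-value (enumerate n! = 40320 permutations of y under H0): p = 0.001736.
Step 5: alpha = 0.05. reject H0.

tau_b = 0.8571 (C=26, D=2), p = 0.001736, reject H0.


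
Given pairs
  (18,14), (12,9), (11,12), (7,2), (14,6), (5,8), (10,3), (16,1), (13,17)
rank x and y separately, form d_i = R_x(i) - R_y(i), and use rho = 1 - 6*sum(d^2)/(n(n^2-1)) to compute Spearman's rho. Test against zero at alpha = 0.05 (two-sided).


Step 1: Rank x and y separately (midranks; no ties here).
rank(x): 18->9, 12->5, 11->4, 7->2, 14->7, 5->1, 10->3, 16->8, 13->6
rank(y): 14->8, 9->6, 12->7, 2->2, 6->4, 8->5, 3->3, 1->1, 17->9
Step 2: d_i = R_x(i) - R_y(i); compute d_i^2.
  (9-8)^2=1, (5-6)^2=1, (4-7)^2=9, (2-2)^2=0, (7-4)^2=9, (1-5)^2=16, (3-3)^2=0, (8-1)^2=49, (6-9)^2=9
sum(d^2) = 94.
Step 3: rho = 1 - 6*94 / (9*(9^2 - 1)) = 1 - 564/720 = 0.216667.
Step 4: Under H0, t = rho * sqrt((n-2)/(1-rho^2)) = 0.5872 ~ t(7).
Step 5: Two-sided p-value from the t-distribution with 7 df = 0.575515.
Step 6: alpha = 0.05. fail to reject H0.

rho = 0.2167, p = 0.575515, fail to reject H0 at alpha = 0.05.


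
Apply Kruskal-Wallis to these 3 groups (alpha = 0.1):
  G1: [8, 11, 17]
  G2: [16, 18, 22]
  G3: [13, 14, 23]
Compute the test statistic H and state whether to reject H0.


Step 1: Combine all N = 9 observations and assign midranks.
sorted (value, group, rank): (8,G1,1), (11,G1,2), (13,G3,3), (14,G3,4), (16,G2,5), (17,G1,6), (18,G2,7), (22,G2,8), (23,G3,9)
Step 2: Sum ranks within each group.
R_1 = 9 (n_1 = 3)
R_2 = 20 (n_2 = 3)
R_3 = 16 (n_3 = 3)
Step 3: H = 12/(N(N+1)) * sum(R_i^2/n_i) - 3(N+1)
     = 12/(9*10) * (9^2/3 + 20^2/3 + 16^2/3) - 3*10
     = 0.133333 * 245.667 - 30
     = 2.755556.
Step 4: No ties, so H is used without correction.
Step 5: Under H0, H ~ chi^2(2); p-value = 0.252138.
Step 6: alpha = 0.1. fail to reject H0.

H = 2.7556, df = 2, p = 0.252138, fail to reject H0.


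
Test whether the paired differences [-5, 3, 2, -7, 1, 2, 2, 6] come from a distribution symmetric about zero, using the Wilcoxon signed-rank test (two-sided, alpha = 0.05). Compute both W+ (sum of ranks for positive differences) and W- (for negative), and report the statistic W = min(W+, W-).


Step 1: Drop any zero differences (none here) and take |d_i|.
|d| = [5, 3, 2, 7, 1, 2, 2, 6]
Step 2: Midrank |d_i| (ties get averaged ranks).
ranks: |5|->6, |3|->5, |2|->3, |7|->8, |1|->1, |2|->3, |2|->3, |6|->7
Step 3: Attach original signs; sum ranks with positive sign and with negative sign.
W+ = 5 + 3 + 1 + 3 + 3 + 7 = 22
W- = 6 + 8 = 14
(Check: W+ + W- = 36 should equal n(n+1)/2 = 36.)
Step 4: Test statistic W = min(W+, W-) = 14.
Step 5: Ties in |d|, so use the tie-corrected normal approximation.
        E[W] = n(n+1)/4 = 8*9/4 = 18.
        Tie groups: |d|=2 (t=3); sum(t^3 - t) = 24.
        Var[W] = n(n+1)(2n+1)/24 - sum(t^3-t)/48 = 1224/24 - 24/48 = 50.5.
        z = (W - E[W]) / sqrt(Var[W]) = (14 - 18) / 7.1063 = -0.5629.
        Two-sided p = 2*Phi(z) = 0.573518.
Step 6: alpha = 0.05. fail to reject H0.

W+ = 22, W- = 14, W = min = 14, p = 0.573518, fail to reject H0.


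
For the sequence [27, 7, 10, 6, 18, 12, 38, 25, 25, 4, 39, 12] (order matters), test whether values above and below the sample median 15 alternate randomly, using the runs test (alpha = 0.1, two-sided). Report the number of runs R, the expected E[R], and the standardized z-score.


Step 1: Compute median = 15; label A = above, B = below.
Labels in order: ABBBABAAABAB  (n_A = 6, n_B = 6)
Step 2: Count runs R = 8.
Step 3: Under H0 (random ordering), E[R] = 2*n_A*n_B/(n_A+n_B) + 1 = 2*6*6/12 + 1 = 7.0000.
        Var[R] = 2*n_A*n_B*(2*n_A*n_B - n_A - n_B) / ((n_A+n_B)^2 * (n_A+n_B-1)) = 4320/1584 = 2.7273.
        SD[R] = 1.6514.
Step 4: Continuity-corrected z = (R - 0.5 - E[R]) / SD[R] = (8 - 0.5 - 7.0000) / 1.6514 = 0.3028.
Step 5: Two-sided p-value via normal approximation = 2*(1 - Phi(|z|)) = 0.762069.
Step 6: alpha = 0.1. fail to reject H0.

R = 8, z = 0.3028, p = 0.762069, fail to reject H0.


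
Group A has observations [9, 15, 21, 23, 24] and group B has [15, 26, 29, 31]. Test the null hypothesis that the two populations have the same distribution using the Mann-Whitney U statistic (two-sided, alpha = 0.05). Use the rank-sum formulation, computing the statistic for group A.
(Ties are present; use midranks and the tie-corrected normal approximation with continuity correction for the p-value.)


Step 1: Combine and sort all 9 observations; assign midranks.
sorted (value, group): (9,X), (15,X), (15,Y), (21,X), (23,X), (24,X), (26,Y), (29,Y), (31,Y)
ranks: 9->1, 15->2.5, 15->2.5, 21->4, 23->5, 24->6, 26->7, 29->8, 31->9
Step 2: Rank sum for X: R1 = 1 + 2.5 + 4 + 5 + 6 = 18.5.
Step 3: U_X = R1 - n1(n1+1)/2 = 18.5 - 5*6/2 = 18.5 - 15 = 3.5.
       U_Y = n1*n2 - U_X = 20 - 3.5 = 16.5.
Step 4: Ties are present, so use the tie-corrected normal approximation (with continuity correction) for the p-value.
Step 5: p-value = 0.139983; compare to alpha = 0.05. fail to reject H0.

U_X = 3.5, p = 0.139983, fail to reject H0 at alpha = 0.05.


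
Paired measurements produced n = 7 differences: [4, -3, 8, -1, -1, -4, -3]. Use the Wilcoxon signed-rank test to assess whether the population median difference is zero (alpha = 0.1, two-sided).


Step 1: Drop any zero differences (none here) and take |d_i|.
|d| = [4, 3, 8, 1, 1, 4, 3]
Step 2: Midrank |d_i| (ties get averaged ranks).
ranks: |4|->5.5, |3|->3.5, |8|->7, |1|->1.5, |1|->1.5, |4|->5.5, |3|->3.5
Step 3: Attach original signs; sum ranks with positive sign and with negative sign.
W+ = 5.5 + 7 = 12.5
W- = 3.5 + 1.5 + 1.5 + 5.5 + 3.5 = 15.5
(Check: W+ + W- = 28 should equal n(n+1)/2 = 28.)
Step 4: Test statistic W = min(W+, W-) = 12.5.
Step 5: Ties in |d|, so use the tie-corrected normal approximation.
        E[W] = n(n+1)/4 = 7*8/4 = 14.
        Tie groups: |d|=1 (t=2), |d|=3 (t=2), |d|=4 (t=2); sum(t^3 - t) = 18.
        Var[W] = n(n+1)(2n+1)/24 - sum(t^3-t)/48 = 840/24 - 18/48 = 34.625.
        z = (W - E[W]) / sqrt(Var[W]) = (12.5 - 14) / 5.8843 = -0.2549.
        Two-sided p = 2*Phi(z) = 0.798788.
Step 6: alpha = 0.1. fail to reject H0.

W+ = 12.5, W- = 15.5, W = min = 12.5, p = 0.798788, fail to reject H0.


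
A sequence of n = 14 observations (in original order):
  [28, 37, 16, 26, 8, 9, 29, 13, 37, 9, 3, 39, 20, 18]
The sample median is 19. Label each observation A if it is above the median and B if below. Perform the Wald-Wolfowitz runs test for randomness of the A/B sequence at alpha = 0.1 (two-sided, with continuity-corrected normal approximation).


Step 1: Compute median = 19; label A = above, B = below.
Labels in order: AABABBABABBAAB  (n_A = 7, n_B = 7)
Step 2: Count runs R = 10.
Step 3: Under H0 (random ordering), E[R] = 2*n_A*n_B/(n_A+n_B) + 1 = 2*7*7/14 + 1 = 8.0000.
        Var[R] = 2*n_A*n_B*(2*n_A*n_B - n_A - n_B) / ((n_A+n_B)^2 * (n_A+n_B-1)) = 8232/2548 = 3.2308.
        SD[R] = 1.7974.
Step 4: Continuity-corrected z = (R - 0.5 - E[R]) / SD[R] = (10 - 0.5 - 8.0000) / 1.7974 = 0.8345.
Step 5: Two-sided p-value via normal approximation = 2*(1 - Phi(|z|)) = 0.403986.
Step 6: alpha = 0.1. fail to reject H0.

R = 10, z = 0.8345, p = 0.403986, fail to reject H0.


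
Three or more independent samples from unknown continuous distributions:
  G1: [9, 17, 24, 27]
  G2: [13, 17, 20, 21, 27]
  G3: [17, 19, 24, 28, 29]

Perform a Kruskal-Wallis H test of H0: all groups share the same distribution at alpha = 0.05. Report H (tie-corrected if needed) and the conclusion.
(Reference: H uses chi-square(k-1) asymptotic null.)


Step 1: Combine all N = 14 observations and assign midranks.
sorted (value, group, rank): (9,G1,1), (13,G2,2), (17,G1,4), (17,G2,4), (17,G3,4), (19,G3,6), (20,G2,7), (21,G2,8), (24,G1,9.5), (24,G3,9.5), (27,G1,11.5), (27,G2,11.5), (28,G3,13), (29,G3,14)
Step 2: Sum ranks within each group.
R_1 = 26 (n_1 = 4)
R_2 = 32.5 (n_2 = 5)
R_3 = 46.5 (n_3 = 5)
Step 3: H = 12/(N(N+1)) * sum(R_i^2/n_i) - 3(N+1)
     = 12/(14*15) * (26^2/4 + 32.5^2/5 + 46.5^2/5) - 3*15
     = 0.057143 * 812.7 - 45
     = 1.440000.
Step 4: Ties present; correction factor C = 1 - 36/(14^3 - 14) = 0.986813. Corrected H = 1.440000 / 0.986813 = 1.459243.
Step 5: Under H0, H ~ chi^2(2); p-value = 0.482091.
Step 6: alpha = 0.05. fail to reject H0.

H = 1.4592, df = 2, p = 0.482091, fail to reject H0.


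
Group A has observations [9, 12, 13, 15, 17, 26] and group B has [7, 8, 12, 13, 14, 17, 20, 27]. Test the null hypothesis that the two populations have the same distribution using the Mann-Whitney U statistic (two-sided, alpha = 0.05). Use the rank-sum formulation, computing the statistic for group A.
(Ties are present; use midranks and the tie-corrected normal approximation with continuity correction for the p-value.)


Step 1: Combine and sort all 14 observations; assign midranks.
sorted (value, group): (7,Y), (8,Y), (9,X), (12,X), (12,Y), (13,X), (13,Y), (14,Y), (15,X), (17,X), (17,Y), (20,Y), (26,X), (27,Y)
ranks: 7->1, 8->2, 9->3, 12->4.5, 12->4.5, 13->6.5, 13->6.5, 14->8, 15->9, 17->10.5, 17->10.5, 20->12, 26->13, 27->14
Step 2: Rank sum for X: R1 = 3 + 4.5 + 6.5 + 9 + 10.5 + 13 = 46.5.
Step 3: U_X = R1 - n1(n1+1)/2 = 46.5 - 6*7/2 = 46.5 - 21 = 25.5.
       U_Y = n1*n2 - U_X = 48 - 25.5 = 22.5.
Step 4: Ties are present, so use the tie-corrected normal approximation (with continuity correction) for the p-value.
Step 5: p-value = 0.896941; compare to alpha = 0.05. fail to reject H0.

U_X = 25.5, p = 0.896941, fail to reject H0 at alpha = 0.05.


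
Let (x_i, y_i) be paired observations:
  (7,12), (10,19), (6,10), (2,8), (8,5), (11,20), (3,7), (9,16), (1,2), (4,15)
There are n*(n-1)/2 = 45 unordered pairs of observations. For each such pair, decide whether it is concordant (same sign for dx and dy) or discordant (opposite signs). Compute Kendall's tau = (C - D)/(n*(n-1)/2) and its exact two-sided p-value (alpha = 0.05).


Step 1: Enumerate the 45 unordered pairs (i,j) with i<j and classify each by sign(x_j-x_i) * sign(y_j-y_i).
  (1,2):dx=+3,dy=+7->C; (1,3):dx=-1,dy=-2->C; (1,4):dx=-5,dy=-4->C; (1,5):dx=+1,dy=-7->D
  (1,6):dx=+4,dy=+8->C; (1,7):dx=-4,dy=-5->C; (1,8):dx=+2,dy=+4->C; (1,9):dx=-6,dy=-10->C
  (1,10):dx=-3,dy=+3->D; (2,3):dx=-4,dy=-9->C; (2,4):dx=-8,dy=-11->C; (2,5):dx=-2,dy=-14->C
  (2,6):dx=+1,dy=+1->C; (2,7):dx=-7,dy=-12->C; (2,8):dx=-1,dy=-3->C; (2,9):dx=-9,dy=-17->C
  (2,10):dx=-6,dy=-4->C; (3,4):dx=-4,dy=-2->C; (3,5):dx=+2,dy=-5->D; (3,6):dx=+5,dy=+10->C
  (3,7):dx=-3,dy=-3->C; (3,8):dx=+3,dy=+6->C; (3,9):dx=-5,dy=-8->C; (3,10):dx=-2,dy=+5->D
  (4,5):dx=+6,dy=-3->D; (4,6):dx=+9,dy=+12->C; (4,7):dx=+1,dy=-1->D; (4,8):dx=+7,dy=+8->C
  (4,9):dx=-1,dy=-6->C; (4,10):dx=+2,dy=+7->C; (5,6):dx=+3,dy=+15->C; (5,7):dx=-5,dy=+2->D
  (5,8):dx=+1,dy=+11->C; (5,9):dx=-7,dy=-3->C; (5,10):dx=-4,dy=+10->D; (6,7):dx=-8,dy=-13->C
  (6,8):dx=-2,dy=-4->C; (6,9):dx=-10,dy=-18->C; (6,10):dx=-7,dy=-5->C; (7,8):dx=+6,dy=+9->C
  (7,9):dx=-2,dy=-5->C; (7,10):dx=+1,dy=+8->C; (8,9):dx=-8,dy=-14->C; (8,10):dx=-5,dy=-1->C
  (9,10):dx=+3,dy=+13->C
Step 2: C = 37, D = 8, total pairs = 45.
Step 3: tau = (C - D)/(n(n-1)/2) = (37 - 8)/45 = 0.644444.
Step 4: Exact two-sided p-value (enumerate n! = 3628800 permutations of y under H0): p = 0.009148.
Step 5: alpha = 0.05. reject H0.

tau_b = 0.6444 (C=37, D=8), p = 0.009148, reject H0.


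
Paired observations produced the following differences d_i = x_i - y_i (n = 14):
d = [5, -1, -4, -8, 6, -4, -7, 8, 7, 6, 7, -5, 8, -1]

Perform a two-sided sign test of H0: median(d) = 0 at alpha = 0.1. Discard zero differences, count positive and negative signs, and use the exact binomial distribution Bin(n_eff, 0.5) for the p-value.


Step 1: Discard zero differences. Original n = 14; n_eff = number of nonzero differences = 14.
Nonzero differences (with sign): +5, -1, -4, -8, +6, -4, -7, +8, +7, +6, +7, -5, +8, -1
Step 2: Count signs: positive = 7, negative = 7.
Step 3: Under H0: P(positive) = 0.5, so the number of positives S ~ Bin(14, 0.5).
Step 4: Two-sided exact p-value = sum of Bin(14,0.5) probabilities at or below the observed probability = 1.000000.
Step 5: alpha = 0.1. fail to reject H0.

n_eff = 14, pos = 7, neg = 7, p = 1.000000, fail to reject H0.


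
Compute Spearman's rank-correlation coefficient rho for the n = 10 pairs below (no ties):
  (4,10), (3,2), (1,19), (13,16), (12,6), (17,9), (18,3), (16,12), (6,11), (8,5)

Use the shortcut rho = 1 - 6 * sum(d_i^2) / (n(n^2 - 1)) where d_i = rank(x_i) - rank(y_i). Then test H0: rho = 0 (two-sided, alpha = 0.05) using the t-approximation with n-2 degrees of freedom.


Step 1: Rank x and y separately (midranks; no ties here).
rank(x): 4->3, 3->2, 1->1, 13->7, 12->6, 17->9, 18->10, 16->8, 6->4, 8->5
rank(y): 10->6, 2->1, 19->10, 16->9, 6->4, 9->5, 3->2, 12->8, 11->7, 5->3
Step 2: d_i = R_x(i) - R_y(i); compute d_i^2.
  (3-6)^2=9, (2-1)^2=1, (1-10)^2=81, (7-9)^2=4, (6-4)^2=4, (9-5)^2=16, (10-2)^2=64, (8-8)^2=0, (4-7)^2=9, (5-3)^2=4
sum(d^2) = 192.
Step 3: rho = 1 - 6*192 / (10*(10^2 - 1)) = 1 - 1152/990 = -0.163636.
Step 4: Under H0, t = rho * sqrt((n-2)/(1-rho^2)) = -0.4692 ~ t(8).
Step 5: Two-sided p-value from the t-distribution with 8 df = 0.651477.
Step 6: alpha = 0.05. fail to reject H0.

rho = -0.1636, p = 0.651477, fail to reject H0 at alpha = 0.05.


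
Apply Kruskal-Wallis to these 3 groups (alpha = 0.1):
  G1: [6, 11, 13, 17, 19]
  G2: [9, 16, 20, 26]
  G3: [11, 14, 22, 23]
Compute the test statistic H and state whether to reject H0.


Step 1: Combine all N = 13 observations and assign midranks.
sorted (value, group, rank): (6,G1,1), (9,G2,2), (11,G1,3.5), (11,G3,3.5), (13,G1,5), (14,G3,6), (16,G2,7), (17,G1,8), (19,G1,9), (20,G2,10), (22,G3,11), (23,G3,12), (26,G2,13)
Step 2: Sum ranks within each group.
R_1 = 26.5 (n_1 = 5)
R_2 = 32 (n_2 = 4)
R_3 = 32.5 (n_3 = 4)
Step 3: H = 12/(N(N+1)) * sum(R_i^2/n_i) - 3(N+1)
     = 12/(13*14) * (26.5^2/5 + 32^2/4 + 32.5^2/4) - 3*14
     = 0.065934 * 660.513 - 42
     = 1.550275.
Step 4: Ties present; correction factor C = 1 - 6/(13^3 - 13) = 0.997253. Corrected H = 1.550275 / 0.997253 = 1.554545.
Step 5: Under H0, H ~ chi^2(2); p-value = 0.459658.
Step 6: alpha = 0.1. fail to reject H0.

H = 1.5545, df = 2, p = 0.459658, fail to reject H0.


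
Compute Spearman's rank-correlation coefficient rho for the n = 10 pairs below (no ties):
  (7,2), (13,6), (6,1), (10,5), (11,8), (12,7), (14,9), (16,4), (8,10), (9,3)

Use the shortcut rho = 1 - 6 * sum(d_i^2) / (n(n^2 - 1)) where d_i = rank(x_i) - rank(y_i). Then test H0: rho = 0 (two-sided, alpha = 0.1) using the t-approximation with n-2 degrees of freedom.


Step 1: Rank x and y separately (midranks; no ties here).
rank(x): 7->2, 13->8, 6->1, 10->5, 11->6, 12->7, 14->9, 16->10, 8->3, 9->4
rank(y): 2->2, 6->6, 1->1, 5->5, 8->8, 7->7, 9->9, 4->4, 10->10, 3->3
Step 2: d_i = R_x(i) - R_y(i); compute d_i^2.
  (2-2)^2=0, (8-6)^2=4, (1-1)^2=0, (5-5)^2=0, (6-8)^2=4, (7-7)^2=0, (9-9)^2=0, (10-4)^2=36, (3-10)^2=49, (4-3)^2=1
sum(d^2) = 94.
Step 3: rho = 1 - 6*94 / (10*(10^2 - 1)) = 1 - 564/990 = 0.430303.
Step 4: Under H0, t = rho * sqrt((n-2)/(1-rho^2)) = 1.3483 ~ t(8).
Step 5: Two-sided p-value from the t-distribution with 8 df = 0.214492.
Step 6: alpha = 0.1. fail to reject H0.

rho = 0.4303, p = 0.214492, fail to reject H0 at alpha = 0.1.


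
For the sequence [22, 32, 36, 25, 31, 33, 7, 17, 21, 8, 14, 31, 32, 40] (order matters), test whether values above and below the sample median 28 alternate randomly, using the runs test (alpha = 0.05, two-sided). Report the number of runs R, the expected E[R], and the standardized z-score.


Step 1: Compute median = 28; label A = above, B = below.
Labels in order: BAABAABBBBBAAA  (n_A = 7, n_B = 7)
Step 2: Count runs R = 6.
Step 3: Under H0 (random ordering), E[R] = 2*n_A*n_B/(n_A+n_B) + 1 = 2*7*7/14 + 1 = 8.0000.
        Var[R] = 2*n_A*n_B*(2*n_A*n_B - n_A - n_B) / ((n_A+n_B)^2 * (n_A+n_B-1)) = 8232/2548 = 3.2308.
        SD[R] = 1.7974.
Step 4: Continuity-corrected z = (R + 0.5 - E[R]) / SD[R] = (6 + 0.5 - 8.0000) / 1.7974 = -0.8345.
Step 5: Two-sided p-value via normal approximation = 2*(1 - Phi(|z|)) = 0.403986.
Step 6: alpha = 0.05. fail to reject H0.

R = 6, z = -0.8345, p = 0.403986, fail to reject H0.


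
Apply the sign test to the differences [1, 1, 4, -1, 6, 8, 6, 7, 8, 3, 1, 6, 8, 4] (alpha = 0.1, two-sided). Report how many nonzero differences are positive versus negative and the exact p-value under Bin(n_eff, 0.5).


Step 1: Discard zero differences. Original n = 14; n_eff = number of nonzero differences = 14.
Nonzero differences (with sign): +1, +1, +4, -1, +6, +8, +6, +7, +8, +3, +1, +6, +8, +4
Step 2: Count signs: positive = 13, negative = 1.
Step 3: Under H0: P(positive) = 0.5, so the number of positives S ~ Bin(14, 0.5).
Step 4: Two-sided exact p-value = sum of Bin(14,0.5) probabilities at or below the observed probability = 0.001831.
Step 5: alpha = 0.1. reject H0.

n_eff = 14, pos = 13, neg = 1, p = 0.001831, reject H0.


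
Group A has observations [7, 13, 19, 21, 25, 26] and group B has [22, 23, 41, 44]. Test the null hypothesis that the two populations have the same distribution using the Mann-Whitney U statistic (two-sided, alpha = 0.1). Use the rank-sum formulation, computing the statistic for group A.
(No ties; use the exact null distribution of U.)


Step 1: Combine and sort all 10 observations; assign midranks.
sorted (value, group): (7,X), (13,X), (19,X), (21,X), (22,Y), (23,Y), (25,X), (26,X), (41,Y), (44,Y)
ranks: 7->1, 13->2, 19->3, 21->4, 22->5, 23->6, 25->7, 26->8, 41->9, 44->10
Step 2: Rank sum for X: R1 = 1 + 2 + 3 + 4 + 7 + 8 = 25.
Step 3: U_X = R1 - n1(n1+1)/2 = 25 - 6*7/2 = 25 - 21 = 4.
       U_Y = n1*n2 - U_X = 24 - 4 = 20.
Step 4: No ties, so the exact null distribution of U (based on enumerating the C(10,6) = 210 equally likely rank assignments) gives the two-sided p-value.
Step 5: p-value = 0.114286; compare to alpha = 0.1. fail to reject H0.

U_X = 4, p = 0.114286, fail to reject H0 at alpha = 0.1.


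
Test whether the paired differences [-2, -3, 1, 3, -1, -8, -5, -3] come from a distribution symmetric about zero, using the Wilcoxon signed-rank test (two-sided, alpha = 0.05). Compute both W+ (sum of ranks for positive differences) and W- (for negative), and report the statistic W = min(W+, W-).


Step 1: Drop any zero differences (none here) and take |d_i|.
|d| = [2, 3, 1, 3, 1, 8, 5, 3]
Step 2: Midrank |d_i| (ties get averaged ranks).
ranks: |2|->3, |3|->5, |1|->1.5, |3|->5, |1|->1.5, |8|->8, |5|->7, |3|->5
Step 3: Attach original signs; sum ranks with positive sign and with negative sign.
W+ = 1.5 + 5 = 6.5
W- = 3 + 5 + 1.5 + 8 + 7 + 5 = 29.5
(Check: W+ + W- = 36 should equal n(n+1)/2 = 36.)
Step 4: Test statistic W = min(W+, W-) = 6.5.
Step 5: Ties in |d|, so use the tie-corrected normal approximation.
        E[W] = n(n+1)/4 = 8*9/4 = 18.
        Tie groups: |d|=1 (t=2), |d|=3 (t=3); sum(t^3 - t) = 30.
        Var[W] = n(n+1)(2n+1)/24 - sum(t^3-t)/48 = 1224/24 - 30/48 = 50.375.
        z = (W - E[W]) / sqrt(Var[W]) = (6.5 - 18) / 7.0975 = -1.6203.
        Two-sided p = 2*Phi(z) = 0.105172.
Step 6: alpha = 0.05. fail to reject H0.

W+ = 6.5, W- = 29.5, W = min = 6.5, p = 0.105172, fail to reject H0.


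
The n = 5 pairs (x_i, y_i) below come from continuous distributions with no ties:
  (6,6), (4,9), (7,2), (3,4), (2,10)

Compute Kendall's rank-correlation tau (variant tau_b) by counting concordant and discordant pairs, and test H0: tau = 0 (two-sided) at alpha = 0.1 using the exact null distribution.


Step 1: Enumerate the 10 unordered pairs (i,j) with i<j and classify each by sign(x_j-x_i) * sign(y_j-y_i).
  (1,2):dx=-2,dy=+3->D; (1,3):dx=+1,dy=-4->D; (1,4):dx=-3,dy=-2->C; (1,5):dx=-4,dy=+4->D
  (2,3):dx=+3,dy=-7->D; (2,4):dx=-1,dy=-5->C; (2,5):dx=-2,dy=+1->D; (3,4):dx=-4,dy=+2->D
  (3,5):dx=-5,dy=+8->D; (4,5):dx=-1,dy=+6->D
Step 2: C = 2, D = 8, total pairs = 10.
Step 3: tau = (C - D)/(n(n-1)/2) = (2 - 8)/10 = -0.600000.
Step 4: Exact two-sided p-value (enumerate n! = 120 permutations of y under H0): p = 0.233333.
Step 5: alpha = 0.1. fail to reject H0.

tau_b = -0.6000 (C=2, D=8), p = 0.233333, fail to reject H0.


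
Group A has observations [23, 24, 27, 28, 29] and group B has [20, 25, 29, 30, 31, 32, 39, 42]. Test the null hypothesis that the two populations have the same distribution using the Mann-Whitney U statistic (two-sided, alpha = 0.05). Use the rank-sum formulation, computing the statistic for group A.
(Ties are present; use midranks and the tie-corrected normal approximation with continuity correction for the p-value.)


Step 1: Combine and sort all 13 observations; assign midranks.
sorted (value, group): (20,Y), (23,X), (24,X), (25,Y), (27,X), (28,X), (29,X), (29,Y), (30,Y), (31,Y), (32,Y), (39,Y), (42,Y)
ranks: 20->1, 23->2, 24->3, 25->4, 27->5, 28->6, 29->7.5, 29->7.5, 30->9, 31->10, 32->11, 39->12, 42->13
Step 2: Rank sum for X: R1 = 2 + 3 + 5 + 6 + 7.5 = 23.5.
Step 3: U_X = R1 - n1(n1+1)/2 = 23.5 - 5*6/2 = 23.5 - 15 = 8.5.
       U_Y = n1*n2 - U_X = 40 - 8.5 = 31.5.
Step 4: Ties are present, so use the tie-corrected normal approximation (with continuity correction) for the p-value.
Step 5: p-value = 0.106864; compare to alpha = 0.05. fail to reject H0.

U_X = 8.5, p = 0.106864, fail to reject H0 at alpha = 0.05.


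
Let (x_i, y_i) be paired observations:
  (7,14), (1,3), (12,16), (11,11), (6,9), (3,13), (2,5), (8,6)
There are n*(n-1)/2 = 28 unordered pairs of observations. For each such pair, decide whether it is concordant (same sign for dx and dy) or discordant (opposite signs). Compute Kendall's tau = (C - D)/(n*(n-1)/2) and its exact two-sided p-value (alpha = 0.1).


Step 1: Enumerate the 28 unordered pairs (i,j) with i<j and classify each by sign(x_j-x_i) * sign(y_j-y_i).
  (1,2):dx=-6,dy=-11->C; (1,3):dx=+5,dy=+2->C; (1,4):dx=+4,dy=-3->D; (1,5):dx=-1,dy=-5->C
  (1,6):dx=-4,dy=-1->C; (1,7):dx=-5,dy=-9->C; (1,8):dx=+1,dy=-8->D; (2,3):dx=+11,dy=+13->C
  (2,4):dx=+10,dy=+8->C; (2,5):dx=+5,dy=+6->C; (2,6):dx=+2,dy=+10->C; (2,7):dx=+1,dy=+2->C
  (2,8):dx=+7,dy=+3->C; (3,4):dx=-1,dy=-5->C; (3,5):dx=-6,dy=-7->C; (3,6):dx=-9,dy=-3->C
  (3,7):dx=-10,dy=-11->C; (3,8):dx=-4,dy=-10->C; (4,5):dx=-5,dy=-2->C; (4,6):dx=-8,dy=+2->D
  (4,7):dx=-9,dy=-6->C; (4,8):dx=-3,dy=-5->C; (5,6):dx=-3,dy=+4->D; (5,7):dx=-4,dy=-4->C
  (5,8):dx=+2,dy=-3->D; (6,7):dx=-1,dy=-8->C; (6,8):dx=+5,dy=-7->D; (7,8):dx=+6,dy=+1->C
Step 2: C = 22, D = 6, total pairs = 28.
Step 3: tau = (C - D)/(n(n-1)/2) = (22 - 6)/28 = 0.571429.
Step 4: Exact two-sided p-value (enumerate n! = 40320 permutations of y under H0): p = 0.061012.
Step 5: alpha = 0.1. reject H0.

tau_b = 0.5714 (C=22, D=6), p = 0.061012, reject H0.


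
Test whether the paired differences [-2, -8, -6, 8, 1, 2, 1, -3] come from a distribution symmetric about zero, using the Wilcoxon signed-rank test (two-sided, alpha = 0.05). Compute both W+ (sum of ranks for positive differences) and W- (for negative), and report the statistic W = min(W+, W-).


Step 1: Drop any zero differences (none here) and take |d_i|.
|d| = [2, 8, 6, 8, 1, 2, 1, 3]
Step 2: Midrank |d_i| (ties get averaged ranks).
ranks: |2|->3.5, |8|->7.5, |6|->6, |8|->7.5, |1|->1.5, |2|->3.5, |1|->1.5, |3|->5
Step 3: Attach original signs; sum ranks with positive sign and with negative sign.
W+ = 7.5 + 1.5 + 3.5 + 1.5 = 14
W- = 3.5 + 7.5 + 6 + 5 = 22
(Check: W+ + W- = 36 should equal n(n+1)/2 = 36.)
Step 4: Test statistic W = min(W+, W-) = 14.
Step 5: Ties in |d|, so use the tie-corrected normal approximation.
        E[W] = n(n+1)/4 = 8*9/4 = 18.
        Tie groups: |d|=1 (t=2), |d|=2 (t=2), |d|=8 (t=2); sum(t^3 - t) = 18.
        Var[W] = n(n+1)(2n+1)/24 - sum(t^3-t)/48 = 1224/24 - 18/48 = 50.625.
        z = (W - E[W]) / sqrt(Var[W]) = (14 - 18) / 7.1151 = -0.5622.
        Two-sided p = 2*Phi(z) = 0.573992.
Step 6: alpha = 0.05. fail to reject H0.

W+ = 14, W- = 22, W = min = 14, p = 0.573992, fail to reject H0.


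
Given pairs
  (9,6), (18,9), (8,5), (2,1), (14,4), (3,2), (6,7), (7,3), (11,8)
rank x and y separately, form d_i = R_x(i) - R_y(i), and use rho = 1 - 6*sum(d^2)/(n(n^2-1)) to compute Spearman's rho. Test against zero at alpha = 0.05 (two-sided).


Step 1: Rank x and y separately (midranks; no ties here).
rank(x): 9->6, 18->9, 8->5, 2->1, 14->8, 3->2, 6->3, 7->4, 11->7
rank(y): 6->6, 9->9, 5->5, 1->1, 4->4, 2->2, 7->7, 3->3, 8->8
Step 2: d_i = R_x(i) - R_y(i); compute d_i^2.
  (6-6)^2=0, (9-9)^2=0, (5-5)^2=0, (1-1)^2=0, (8-4)^2=16, (2-2)^2=0, (3-7)^2=16, (4-3)^2=1, (7-8)^2=1
sum(d^2) = 34.
Step 3: rho = 1 - 6*34 / (9*(9^2 - 1)) = 1 - 204/720 = 0.716667.
Step 4: Under H0, t = rho * sqrt((n-2)/(1-rho^2)) = 2.7188 ~ t(7).
Step 5: Two-sided p-value from the t-distribution with 7 df = 0.029818.
Step 6: alpha = 0.05. reject H0.

rho = 0.7167, p = 0.029818, reject H0 at alpha = 0.05.


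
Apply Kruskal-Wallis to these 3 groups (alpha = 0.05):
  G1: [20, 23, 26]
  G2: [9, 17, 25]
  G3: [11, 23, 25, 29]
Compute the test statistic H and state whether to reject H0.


Step 1: Combine all N = 10 observations and assign midranks.
sorted (value, group, rank): (9,G2,1), (11,G3,2), (17,G2,3), (20,G1,4), (23,G1,5.5), (23,G3,5.5), (25,G2,7.5), (25,G3,7.5), (26,G1,9), (29,G3,10)
Step 2: Sum ranks within each group.
R_1 = 18.5 (n_1 = 3)
R_2 = 11.5 (n_2 = 3)
R_3 = 25 (n_3 = 4)
Step 3: H = 12/(N(N+1)) * sum(R_i^2/n_i) - 3(N+1)
     = 12/(10*11) * (18.5^2/3 + 11.5^2/3 + 25^2/4) - 3*11
     = 0.109091 * 314.417 - 33
     = 1.300000.
Step 4: Ties present; correction factor C = 1 - 12/(10^3 - 10) = 0.987879. Corrected H = 1.300000 / 0.987879 = 1.315951.
Step 5: Under H0, H ~ chi^2(2); p-value = 0.517899.
Step 6: alpha = 0.05. fail to reject H0.

H = 1.3160, df = 2, p = 0.517899, fail to reject H0.


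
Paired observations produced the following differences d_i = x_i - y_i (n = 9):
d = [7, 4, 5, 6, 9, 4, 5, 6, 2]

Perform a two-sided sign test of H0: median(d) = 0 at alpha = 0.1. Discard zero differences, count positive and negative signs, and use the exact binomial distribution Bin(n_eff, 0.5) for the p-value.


Step 1: Discard zero differences. Original n = 9; n_eff = number of nonzero differences = 9.
Nonzero differences (with sign): +7, +4, +5, +6, +9, +4, +5, +6, +2
Step 2: Count signs: positive = 9, negative = 0.
Step 3: Under H0: P(positive) = 0.5, so the number of positives S ~ Bin(9, 0.5).
Step 4: Two-sided exact p-value = sum of Bin(9,0.5) probabilities at or below the observed probability = 0.003906.
Step 5: alpha = 0.1. reject H0.

n_eff = 9, pos = 9, neg = 0, p = 0.003906, reject H0.


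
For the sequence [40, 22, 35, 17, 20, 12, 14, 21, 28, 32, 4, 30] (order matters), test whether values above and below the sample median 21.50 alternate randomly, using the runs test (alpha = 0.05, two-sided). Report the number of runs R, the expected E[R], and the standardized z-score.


Step 1: Compute median = 21.50; label A = above, B = below.
Labels in order: AAABBBBBAABA  (n_A = 6, n_B = 6)
Step 2: Count runs R = 5.
Step 3: Under H0 (random ordering), E[R] = 2*n_A*n_B/(n_A+n_B) + 1 = 2*6*6/12 + 1 = 7.0000.
        Var[R] = 2*n_A*n_B*(2*n_A*n_B - n_A - n_B) / ((n_A+n_B)^2 * (n_A+n_B-1)) = 4320/1584 = 2.7273.
        SD[R] = 1.6514.
Step 4: Continuity-corrected z = (R + 0.5 - E[R]) / SD[R] = (5 + 0.5 - 7.0000) / 1.6514 = -0.9083.
Step 5: Two-sided p-value via normal approximation = 2*(1 - Phi(|z|)) = 0.363722.
Step 6: alpha = 0.05. fail to reject H0.

R = 5, z = -0.9083, p = 0.363722, fail to reject H0.


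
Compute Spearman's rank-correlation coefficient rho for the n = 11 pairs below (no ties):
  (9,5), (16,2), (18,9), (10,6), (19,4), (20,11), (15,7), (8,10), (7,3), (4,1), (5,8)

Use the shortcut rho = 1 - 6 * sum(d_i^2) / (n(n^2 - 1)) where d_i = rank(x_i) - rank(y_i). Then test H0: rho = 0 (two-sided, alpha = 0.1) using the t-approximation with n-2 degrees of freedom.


Step 1: Rank x and y separately (midranks; no ties here).
rank(x): 9->5, 16->8, 18->9, 10->6, 19->10, 20->11, 15->7, 8->4, 7->3, 4->1, 5->2
rank(y): 5->5, 2->2, 9->9, 6->6, 4->4, 11->11, 7->7, 10->10, 3->3, 1->1, 8->8
Step 2: d_i = R_x(i) - R_y(i); compute d_i^2.
  (5-5)^2=0, (8-2)^2=36, (9-9)^2=0, (6-6)^2=0, (10-4)^2=36, (11-11)^2=0, (7-7)^2=0, (4-10)^2=36, (3-3)^2=0, (1-1)^2=0, (2-8)^2=36
sum(d^2) = 144.
Step 3: rho = 1 - 6*144 / (11*(11^2 - 1)) = 1 - 864/1320 = 0.345455.
Step 4: Under H0, t = rho * sqrt((n-2)/(1-rho^2)) = 1.1044 ~ t(9).
Step 5: Two-sided p-value from the t-distribution with 9 df = 0.298089.
Step 6: alpha = 0.1. fail to reject H0.

rho = 0.3455, p = 0.298089, fail to reject H0 at alpha = 0.1.


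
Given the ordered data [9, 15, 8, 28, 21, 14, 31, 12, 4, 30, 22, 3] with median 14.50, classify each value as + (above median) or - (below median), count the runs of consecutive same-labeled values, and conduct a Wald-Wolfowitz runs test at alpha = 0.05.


Step 1: Compute median = 14.50; label A = above, B = below.
Labels in order: BABAABABBAAB  (n_A = 6, n_B = 6)
Step 2: Count runs R = 9.
Step 3: Under H0 (random ordering), E[R] = 2*n_A*n_B/(n_A+n_B) + 1 = 2*6*6/12 + 1 = 7.0000.
        Var[R] = 2*n_A*n_B*(2*n_A*n_B - n_A - n_B) / ((n_A+n_B)^2 * (n_A+n_B-1)) = 4320/1584 = 2.7273.
        SD[R] = 1.6514.
Step 4: Continuity-corrected z = (R - 0.5 - E[R]) / SD[R] = (9 - 0.5 - 7.0000) / 1.6514 = 0.9083.
Step 5: Two-sided p-value via normal approximation = 2*(1 - Phi(|z|)) = 0.363722.
Step 6: alpha = 0.05. fail to reject H0.

R = 9, z = 0.9083, p = 0.363722, fail to reject H0.


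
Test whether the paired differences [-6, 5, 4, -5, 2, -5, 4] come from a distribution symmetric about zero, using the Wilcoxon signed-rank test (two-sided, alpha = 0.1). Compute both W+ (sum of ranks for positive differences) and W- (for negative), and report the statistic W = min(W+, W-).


Step 1: Drop any zero differences (none here) and take |d_i|.
|d| = [6, 5, 4, 5, 2, 5, 4]
Step 2: Midrank |d_i| (ties get averaged ranks).
ranks: |6|->7, |5|->5, |4|->2.5, |5|->5, |2|->1, |5|->5, |4|->2.5
Step 3: Attach original signs; sum ranks with positive sign and with negative sign.
W+ = 5 + 2.5 + 1 + 2.5 = 11
W- = 7 + 5 + 5 = 17
(Check: W+ + W- = 28 should equal n(n+1)/2 = 28.)
Step 4: Test statistic W = min(W+, W-) = 11.
Step 5: Ties in |d|, so use the tie-corrected normal approximation.
        E[W] = n(n+1)/4 = 7*8/4 = 14.
        Tie groups: |d|=4 (t=2), |d|=5 (t=3); sum(t^3 - t) = 30.
        Var[W] = n(n+1)(2n+1)/24 - sum(t^3-t)/48 = 840/24 - 30/48 = 34.375.
        z = (W - E[W]) / sqrt(Var[W]) = (11 - 14) / 5.8630 = -0.5117.
        Two-sided p = 2*Phi(z) = 0.608874.
Step 6: alpha = 0.1. fail to reject H0.

W+ = 11, W- = 17, W = min = 11, p = 0.608874, fail to reject H0.


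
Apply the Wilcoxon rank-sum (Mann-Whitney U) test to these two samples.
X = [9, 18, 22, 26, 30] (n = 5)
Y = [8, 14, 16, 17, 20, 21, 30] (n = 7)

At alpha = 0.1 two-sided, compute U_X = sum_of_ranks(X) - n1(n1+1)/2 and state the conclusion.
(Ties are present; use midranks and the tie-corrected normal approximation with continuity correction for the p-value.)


Step 1: Combine and sort all 12 observations; assign midranks.
sorted (value, group): (8,Y), (9,X), (14,Y), (16,Y), (17,Y), (18,X), (20,Y), (21,Y), (22,X), (26,X), (30,X), (30,Y)
ranks: 8->1, 9->2, 14->3, 16->4, 17->5, 18->6, 20->7, 21->8, 22->9, 26->10, 30->11.5, 30->11.5
Step 2: Rank sum for X: R1 = 2 + 6 + 9 + 10 + 11.5 = 38.5.
Step 3: U_X = R1 - n1(n1+1)/2 = 38.5 - 5*6/2 = 38.5 - 15 = 23.5.
       U_Y = n1*n2 - U_X = 35 - 23.5 = 11.5.
Step 4: Ties are present, so use the tie-corrected normal approximation (with continuity correction) for the p-value.
Step 5: p-value = 0.370914; compare to alpha = 0.1. fail to reject H0.

U_X = 23.5, p = 0.370914, fail to reject H0 at alpha = 0.1.
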